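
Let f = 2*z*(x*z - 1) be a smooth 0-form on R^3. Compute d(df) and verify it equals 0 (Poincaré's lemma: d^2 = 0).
d(df) = 0

Step 1: df = sum_i (∂f/∂x_i) dx_i = (2*z^2) dx + (0) dy + (4*x*z - 2) dz.
Step 2: Apply d again. Using the 1-form formula, the coefficient of dx ∧ dy in d(df) is ∂^2 f/∂x ∂y - ∂^2 f/∂y ∂x = (0) - (0) = 0 (equality of mixed partials for smooth f).
Similarly for dx ∧ dz and dy ∧ dz — all coefficients vanish. So d(df) = 0.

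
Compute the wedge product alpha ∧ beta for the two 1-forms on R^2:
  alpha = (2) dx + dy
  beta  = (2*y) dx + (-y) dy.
alpha ∧ beta = (-4*y) dx ∧ dy

Distribute the wedge, using dx_i ∧ dx_j = -dx_j ∧ dx_i and dx_i ∧ dx_i = 0. For each pair (i, j) with i < j, the coefficient of dx_i ∧ dx_j in alpha ∧ beta is (alpha_i * beta_j - alpha_j * beta_i). Collecting: alpha ∧ beta = (-4*y) dx ∧ dy.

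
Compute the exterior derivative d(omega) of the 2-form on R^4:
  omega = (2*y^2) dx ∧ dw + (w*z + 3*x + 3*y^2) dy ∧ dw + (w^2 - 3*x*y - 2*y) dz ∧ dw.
d(omega) = (3 - 4*y) dx ∧ dy ∧ dw + (-w - 3*x - 2) dy ∧ dz ∧ dw + (-3*y) dx ∧ dz ∧ dw

For a 2-form omega = sum_{i<j} g_{ij} dx_i ∧ dx_j, the exterior derivative is
  d(omega) = sum_{i<j} d(g_{ij}) ∧ dx_i ∧ dx_j = sum_{i<j, k} (∂g_{ij}/∂x_k) dx_k ∧ dx_i ∧ dx_j.
Expand each term, using dx_k ∧ dx_i ∧ dx_j = sgn(permutation) dx_{(a)} ∧ dx_{(b)} ∧ dx_{(c)} with (a < b < c) sorted:
  d(2*y^2) includes (∂/∂y)(2*y^2) dy = (4*y) dy, which multiplied by dx ∧ dw gives (-4*y) dx ∧ dy ∧ dw
  d(w*z + 3*x + 3*y^2) includes (∂/∂x)(w*z + 3*x + 3*y^2) dx = (3) dx, which multiplied by dy ∧ dw gives (3) dx ∧ dy ∧ dw
  d(w*z + 3*x + 3*y^2) includes (∂/∂z)(w*z + 3*x + 3*y^2) dz = (w) dz, which multiplied by dy ∧ dw gives (-w) dy ∧ dz ∧ dw
  d(w^2 - 3*x*y - 2*y) includes (∂/∂x)(w^2 - 3*x*y - 2*y) dx = (-3*y) dx, which multiplied by dz ∧ dw gives (-3*y) dx ∧ dz ∧ dw
  d(w^2 - 3*x*y - 2*y) includes (∂/∂y)(w^2 - 3*x*y - 2*y) dy = (-3*x - 2) dy, which multiplied by dz ∧ dw gives (-3*x - 2) dy ∧ dz ∧ dw
Collecting like 3-forms: d(omega) = (3 - 4*y) dx ∧ dy ∧ dw + (-w - 3*x - 2) dy ∧ dz ∧ dw + (-3*y) dx ∧ dz ∧ dw.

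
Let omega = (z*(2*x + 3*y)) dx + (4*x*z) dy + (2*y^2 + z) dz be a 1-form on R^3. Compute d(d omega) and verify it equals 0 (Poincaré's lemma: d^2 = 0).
d(d omega) = 0

Step 1: d omega = sum_{i<j} (∂f_j/∂x_i - ∂f_i/∂x_j) dx_i ∧ dx_j:
  coeff of dx ∧ dy: z
  coeff of dx ∧ dz: -2*x - 3*y
  coeff of dy ∧ dz: -4*x + 4*y
Step 2: Apply d again to each 2-form coefficient. The only possible 3-form in R^3 is dx ∧ dy ∧ dz, with coefficient
  ∂(coeff of dy∧dz)/∂x - ∂(coeff of dx∧dz)/∂y + ∂(coeff of dx∧dy)/∂z
  = ∂/∂x (-4*x + 4*y) - ∂/∂y (-2*x - 3*y) + ∂/∂z (z).
Each of these terms simplifies to sums of mixed partials that cancel in pairs. The result is 0 (by equality of mixed partials for smooth functions — Schwarz / Clairaut).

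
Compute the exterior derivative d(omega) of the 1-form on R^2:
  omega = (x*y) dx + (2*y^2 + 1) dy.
d(omega) = (-x) dx ∧ dy

For a 1-form omega = sum_i f_i dx_i, the exterior derivative is
  d(omega) = sum_{i < j} (∂f_j/∂x_i - ∂f_i/∂x_j) dx_i ∧ dx_j.
  coefficient of dx ∧ dy: ∂f_2/∂x - ∂f_1/∂y = ∂(2*y^2 + 1)/∂x - ∂(x*y)/∂y = -x
Assembling: d(omega) = (-x) dx ∧ dy.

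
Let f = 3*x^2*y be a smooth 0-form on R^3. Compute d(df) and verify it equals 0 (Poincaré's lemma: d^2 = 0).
d(df) = 0

Step 1: df = sum_i (∂f/∂x_i) dx_i = (6*x*y) dx + (3*x^2) dy + (0) dz.
Step 2: Apply d again. Using the 1-form formula, the coefficient of dx ∧ dy in d(df) is ∂^2 f/∂x ∂y - ∂^2 f/∂y ∂x = (6*x) - (6*x) = 0 (equality of mixed partials for smooth f).
Similarly for dx ∧ dz and dy ∧ dz — all coefficients vanish. So d(df) = 0.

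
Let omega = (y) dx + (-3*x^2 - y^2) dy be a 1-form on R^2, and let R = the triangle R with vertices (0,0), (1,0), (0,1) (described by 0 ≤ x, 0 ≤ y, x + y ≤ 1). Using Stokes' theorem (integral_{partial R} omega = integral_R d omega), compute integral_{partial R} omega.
integral_(partial R) omega = -3/2

Stokes: integral_partial_R omega = integral_R d omega with d omega = (∂Q/∂x - ∂P/∂y) dx ∧ dy.
  ∂Q/∂x = -6*x
  ∂P/∂y = 1
  integrand = ∂Q/∂x - ∂P/∂y = -6*x - 1.
Integrating over R: integral_0^1 integral_0^{1-x} (-6*x - 1) dy dx = -3/2.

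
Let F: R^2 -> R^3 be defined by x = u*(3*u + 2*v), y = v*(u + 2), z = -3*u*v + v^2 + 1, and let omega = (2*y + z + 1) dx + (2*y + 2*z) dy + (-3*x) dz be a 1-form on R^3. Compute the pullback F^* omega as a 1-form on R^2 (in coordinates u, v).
F^* omega = (21*u^2*v + 18*u*v^2 + 24*u*v + 12*u + 4*v^3 + 12*v^2 + 6*v) du + (27*u^3 - 6*u^2*v - 8*u*v^2 + 4*u*v + 6*u + 4*v^2 + 8*v + 4) dv

Using F^*(f dg) = (f ∘ F) d(g ∘ F), substitute each coordinate x_i by F_i(u, v) in f_i, and replace dx_i by d F_i = (∂F_i/∂u) du + (∂F_i/∂v) dv.
  For the x component: f_1(F) = -u*v + v^2 + 4*v + 2; d F_1 = (6*u + 2*v) du + (2*u) dv
  For the y component: f_2(F) = -4*u*v + 2*v^2 + 4*v + 2; d F_2 = (v) du + (u + 2) dv
  For the z component: f_3(F) = 3*u*(-3*u - 2*v); d F_3 = (-3*v) du + (-3*u + 2*v) dv
Combining and collecting du, dv coefficients:
  coeff of du: 21*u^2*v + 18*u*v^2 + 24*u*v + 12*u + 4*v^3 + 12*v^2 + 6*v
  coeff of dv: 27*u^3 - 6*u^2*v - 8*u*v^2 + 4*u*v + 6*u + 4*v^2 + 8*v + 4
F^* omega = (21*u^2*v + 18*u*v^2 + 24*u*v + 12*u + 4*v^3 + 12*v^2 + 6*v) du + (27*u^3 - 6*u^2*v - 8*u*v^2 + 4*u*v + 6*u + 4*v^2 + 8*v + 4) dv.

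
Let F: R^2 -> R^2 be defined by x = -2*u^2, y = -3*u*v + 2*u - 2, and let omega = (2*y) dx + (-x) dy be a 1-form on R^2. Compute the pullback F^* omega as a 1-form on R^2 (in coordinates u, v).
F^* omega = (2*u*(9*u*v - 6*u + 8)) du + (-6*u^3) dv

Using F^*(f dg) = (f ∘ F) d(g ∘ F), substitute each coordinate x_i by F_i(u, v) in f_i, and replace dx_i by d F_i = (∂F_i/∂u) du + (∂F_i/∂v) dv.
  For the x component: f_1(F) = -6*u*v + 4*u - 4; d F_1 = (-4*u) du + (0) dv
  For the y component: f_2(F) = 2*u^2; d F_2 = (2 - 3*v) du + (-3*u) dv
Combining and collecting du, dv coefficients:
  coeff of du: 2*u*(9*u*v - 6*u + 8)
  coeff of dv: -6*u^3
F^* omega = (2*u*(9*u*v - 6*u + 8)) du + (-6*u^3) dv.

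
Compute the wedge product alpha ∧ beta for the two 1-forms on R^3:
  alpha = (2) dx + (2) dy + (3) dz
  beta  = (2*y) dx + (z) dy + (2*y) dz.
alpha ∧ beta = (-4*y + 2*z) dx ∧ dy + (-2*y) dx ∧ dz + (4*y - 3*z) dy ∧ dz

Distribute the wedge, using dx_i ∧ dx_j = -dx_j ∧ dx_i and dx_i ∧ dx_i = 0. For each pair (i, j) with i < j, the coefficient of dx_i ∧ dx_j in alpha ∧ beta is (alpha_i * beta_j - alpha_j * beta_i). Collecting: alpha ∧ beta = (-4*y + 2*z) dx ∧ dy + (-2*y) dx ∧ dz + (4*y - 3*z) dy ∧ dz.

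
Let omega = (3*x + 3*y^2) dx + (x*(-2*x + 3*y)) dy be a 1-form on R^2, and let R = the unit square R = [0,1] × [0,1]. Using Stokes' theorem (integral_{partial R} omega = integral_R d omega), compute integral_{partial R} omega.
integral_(partial R) omega = -7/2

Stokes: integral_partial_R omega = integral_R d omega with d omega = (∂Q/∂x - ∂P/∂y) dx ∧ dy.
  ∂Q/∂x = -4*x + 3*y
  ∂P/∂y = 6*y
  integrand = ∂Q/∂x - ∂P/∂y = -4*x - 3*y.
Integrating over R: integral_0^1 integral_0^1 (-4*x - 3*y) dx dy = -7/2.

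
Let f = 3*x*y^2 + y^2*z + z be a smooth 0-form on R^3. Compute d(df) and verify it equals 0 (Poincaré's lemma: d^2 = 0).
d(df) = 0

Step 1: df = sum_i (∂f/∂x_i) dx_i = (3*y^2) dx + (2*y*(3*x + z)) dy + (y^2 + 1) dz.
Step 2: Apply d again. Using the 1-form formula, the coefficient of dx ∧ dy in d(df) is ∂^2 f/∂x ∂y - ∂^2 f/∂y ∂x = (6*y) - (6*y) = 0 (equality of mixed partials for smooth f).
Similarly for dx ∧ dz and dy ∧ dz — all coefficients vanish. So d(df) = 0.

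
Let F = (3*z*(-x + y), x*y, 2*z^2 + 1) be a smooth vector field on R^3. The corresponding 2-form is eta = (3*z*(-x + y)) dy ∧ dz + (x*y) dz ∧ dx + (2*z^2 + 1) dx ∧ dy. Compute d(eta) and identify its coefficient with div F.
d(eta) = (x + z) dx ∧ dy ∧ dz; div F = x + z

For a 2-form in R^3 of the form above, applying d gives a 3-form with coefficient ∂P/∂x + ∂Q/∂y + ∂R/∂z:
  ∂P/∂x = -3*z
  ∂Q/∂y = x
  ∂R/∂z = 4*z
Sum = x + z, which is exactly div F.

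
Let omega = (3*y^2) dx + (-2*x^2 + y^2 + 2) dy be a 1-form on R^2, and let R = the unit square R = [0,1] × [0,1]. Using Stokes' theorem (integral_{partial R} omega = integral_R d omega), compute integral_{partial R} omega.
integral_(partial R) omega = -5

Stokes: integral_partial_R omega = integral_R d omega with d omega = (∂Q/∂x - ∂P/∂y) dx ∧ dy.
  ∂Q/∂x = -4*x
  ∂P/∂y = 6*y
  integrand = ∂Q/∂x - ∂P/∂y = -4*x - 6*y.
Integrating over R: integral_0^1 integral_0^1 (-4*x - 6*y) dx dy = -5.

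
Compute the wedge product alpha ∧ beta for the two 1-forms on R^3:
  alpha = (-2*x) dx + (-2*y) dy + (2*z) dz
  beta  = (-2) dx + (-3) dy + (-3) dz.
alpha ∧ beta = (6*x - 4*y) dx ∧ dy + (6*x + 4*z) dx ∧ dz + (6*y + 6*z) dy ∧ dz

Distribute the wedge, using dx_i ∧ dx_j = -dx_j ∧ dx_i and dx_i ∧ dx_i = 0. For each pair (i, j) with i < j, the coefficient of dx_i ∧ dx_j in alpha ∧ beta is (alpha_i * beta_j - alpha_j * beta_i). Collecting: alpha ∧ beta = (6*x - 4*y) dx ∧ dy + (6*x + 4*z) dx ∧ dz + (6*y + 6*z) dy ∧ dz.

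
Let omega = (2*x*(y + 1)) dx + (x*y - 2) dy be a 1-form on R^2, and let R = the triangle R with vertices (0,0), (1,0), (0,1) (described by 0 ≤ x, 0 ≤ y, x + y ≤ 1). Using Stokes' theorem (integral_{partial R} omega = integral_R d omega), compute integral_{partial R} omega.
integral_(partial R) omega = -1/6

Stokes: integral_partial_R omega = integral_R d omega with d omega = (∂Q/∂x - ∂P/∂y) dx ∧ dy.
  ∂Q/∂x = y
  ∂P/∂y = 2*x
  integrand = ∂Q/∂x - ∂P/∂y = -2*x + y.
Integrating over R: integral_0^1 integral_0^{1-x} (-2*x + y) dy dx = -1/6.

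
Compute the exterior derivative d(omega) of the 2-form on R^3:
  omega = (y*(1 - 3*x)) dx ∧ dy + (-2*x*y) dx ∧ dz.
d(omega) = (2*x) dx ∧ dy ∧ dz

For a 2-form omega = sum_{i<j} g_{ij} dx_i ∧ dx_j, the exterior derivative is
  d(omega) = sum_{i<j} d(g_{ij}) ∧ dx_i ∧ dx_j = sum_{i<j, k} (∂g_{ij}/∂x_k) dx_k ∧ dx_i ∧ dx_j.
Expand each term, using dx_k ∧ dx_i ∧ dx_j = sgn(permutation) dx_{(a)} ∧ dx_{(b)} ∧ dx_{(c)} with (a < b < c) sorted:
  d(-2*x*y) includes (∂/∂y)(-2*x*y) dy = (-2*x) dy, which multiplied by dx ∧ dz gives (2*x) dx ∧ dy ∧ dz
Collecting like 3-forms: d(omega) = (2*x) dx ∧ dy ∧ dz.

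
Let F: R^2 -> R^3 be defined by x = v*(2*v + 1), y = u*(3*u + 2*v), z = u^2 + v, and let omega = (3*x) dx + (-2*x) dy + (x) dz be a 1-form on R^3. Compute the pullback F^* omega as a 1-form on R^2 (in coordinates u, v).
F^* omega = (2*v*(-10*u*v - 5*u - 4*v^2 - 2*v)) du + (4*v*(-2*u*v - u + 6*v^2 + 5*v + 1)) dv

Using F^*(f dg) = (f ∘ F) d(g ∘ F), substitute each coordinate x_i by F_i(u, v) in f_i, and replace dx_i by d F_i = (∂F_i/∂u) du + (∂F_i/∂v) dv.
  For the x component: f_1(F) = 3*v*(2*v + 1); d F_1 = (0) du + (4*v + 1) dv
  For the y component: f_2(F) = 2*v*(-2*v - 1); d F_2 = (6*u + 2*v) du + (2*u) dv
  For the z component: f_3(F) = v*(2*v + 1); d F_3 = (2*u) du + (1) dv
Combining and collecting du, dv coefficients:
  coeff of du: 2*v*(-10*u*v - 5*u - 4*v^2 - 2*v)
  coeff of dv: 4*v*(-2*u*v - u + 6*v^2 + 5*v + 1)
F^* omega = (2*v*(-10*u*v - 5*u - 4*v^2 - 2*v)) du + (4*v*(-2*u*v - u + 6*v^2 + 5*v + 1)) dv.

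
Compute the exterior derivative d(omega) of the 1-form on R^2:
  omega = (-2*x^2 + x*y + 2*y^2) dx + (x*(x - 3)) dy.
d(omega) = (x - 4*y - 3) dx ∧ dy

For a 1-form omega = sum_i f_i dx_i, the exterior derivative is
  d(omega) = sum_{i < j} (∂f_j/∂x_i - ∂f_i/∂x_j) dx_i ∧ dx_j.
  coefficient of dx ∧ dy: ∂f_2/∂x - ∂f_1/∂y = ∂(x*(x - 3))/∂x - ∂(-2*x^2 + x*y + 2*y^2)/∂y = x - 4*y - 3
Assembling: d(omega) = (x - 4*y - 3) dx ∧ dy.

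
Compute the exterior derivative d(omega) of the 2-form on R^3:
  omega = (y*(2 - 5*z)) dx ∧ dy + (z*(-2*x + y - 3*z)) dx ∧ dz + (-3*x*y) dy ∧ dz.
d(omega) = (-8*y - z) dx ∧ dy ∧ dz

For a 2-form omega = sum_{i<j} g_{ij} dx_i ∧ dx_j, the exterior derivative is
  d(omega) = sum_{i<j} d(g_{ij}) ∧ dx_i ∧ dx_j = sum_{i<j, k} (∂g_{ij}/∂x_k) dx_k ∧ dx_i ∧ dx_j.
Expand each term, using dx_k ∧ dx_i ∧ dx_j = sgn(permutation) dx_{(a)} ∧ dx_{(b)} ∧ dx_{(c)} with (a < b < c) sorted:
  d(y*(2 - 5*z)) includes (∂/∂z)(y*(2 - 5*z)) dz = (-5*y) dz, which multiplied by dx ∧ dy gives (-5*y) dx ∧ dy ∧ dz
  d(z*(-2*x + y - 3*z)) includes (∂/∂y)(z*(-2*x + y - 3*z)) dy = (z) dy, which multiplied by dx ∧ dz gives (-z) dx ∧ dy ∧ dz
  d(-3*x*y) includes (∂/∂x)(-3*x*y) dx = (-3*y) dx, which multiplied by dy ∧ dz gives (-3*y) dx ∧ dy ∧ dz
Collecting like 3-forms: d(omega) = (-8*y - z) dx ∧ dy ∧ dz.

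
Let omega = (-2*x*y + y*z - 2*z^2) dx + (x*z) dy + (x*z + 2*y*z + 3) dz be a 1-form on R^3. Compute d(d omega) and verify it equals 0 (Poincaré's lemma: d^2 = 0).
d(d omega) = 0

Step 1: d omega = sum_{i<j} (∂f_j/∂x_i - ∂f_i/∂x_j) dx_i ∧ dx_j:
  coeff of dx ∧ dy: 2*x
  coeff of dx ∧ dz: -y + 5*z
  coeff of dy ∧ dz: -x + 2*z
Step 2: Apply d again to each 2-form coefficient. The only possible 3-form in R^3 is dx ∧ dy ∧ dz, with coefficient
  ∂(coeff of dy∧dz)/∂x - ∂(coeff of dx∧dz)/∂y + ∂(coeff of dx∧dy)/∂z
  = ∂/∂x (-x + 2*z) - ∂/∂y (-y + 5*z) + ∂/∂z (2*x).
Each of these terms simplifies to sums of mixed partials that cancel in pairs. The result is 0 (by equality of mixed partials for smooth functions — Schwarz / Clairaut).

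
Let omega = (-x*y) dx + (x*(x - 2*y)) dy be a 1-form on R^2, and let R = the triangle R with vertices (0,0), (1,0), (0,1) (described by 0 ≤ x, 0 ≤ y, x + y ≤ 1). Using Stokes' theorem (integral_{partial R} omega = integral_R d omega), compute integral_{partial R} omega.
integral_(partial R) omega = 1/6

Stokes: integral_partial_R omega = integral_R d omega with d omega = (∂Q/∂x - ∂P/∂y) dx ∧ dy.
  ∂Q/∂x = 2*x - 2*y
  ∂P/∂y = -x
  integrand = ∂Q/∂x - ∂P/∂y = 3*x - 2*y.
Integrating over R: integral_0^1 integral_0^{1-x} (3*x - 2*y) dy dx = 1/6.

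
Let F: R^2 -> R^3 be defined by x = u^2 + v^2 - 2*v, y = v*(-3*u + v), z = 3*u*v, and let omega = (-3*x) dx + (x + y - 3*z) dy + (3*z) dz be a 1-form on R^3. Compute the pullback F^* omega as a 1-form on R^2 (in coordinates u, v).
F^* omega = (-6*u^3 - 3*u^2*v + 57*u*v^2 + 12*u*v - 6*v^3 + 6*v^2) du + (-3*u^3 + 59*u^2*v + 6*u^2 - 30*u*v^2 + 6*u*v - 2*v^3 + 14*v^2 - 12*v) dv

Using F^*(f dg) = (f ∘ F) d(g ∘ F), substitute each coordinate x_i by F_i(u, v) in f_i, and replace dx_i by d F_i = (∂F_i/∂u) du + (∂F_i/∂v) dv.
  For the x component: f_1(F) = -3*u^2 - 3*v^2 + 6*v; d F_1 = (2*u) du + (2*v - 2) dv
  For the y component: f_2(F) = u^2 - 12*u*v + 2*v^2 - 2*v; d F_2 = (-3*v) du + (-3*u + 2*v) dv
  For the z component: f_3(F) = 9*u*v; d F_3 = (3*v) du + (3*u) dv
Combining and collecting du, dv coefficients:
  coeff of du: -6*u^3 - 3*u^2*v + 57*u*v^2 + 12*u*v - 6*v^3 + 6*v^2
  coeff of dv: -3*u^3 + 59*u^2*v + 6*u^2 - 30*u*v^2 + 6*u*v - 2*v^3 + 14*v^2 - 12*v
F^* omega = (-6*u^3 - 3*u^2*v + 57*u*v^2 + 12*u*v - 6*v^3 + 6*v^2) du + (-3*u^3 + 59*u^2*v + 6*u^2 - 30*u*v^2 + 6*u*v - 2*v^3 + 14*v^2 - 12*v) dv.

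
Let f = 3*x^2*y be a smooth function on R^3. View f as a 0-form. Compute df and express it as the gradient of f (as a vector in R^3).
df = (6*x*y) dx + (3*x^2) dy + (0) dz; grad f = (6*x*y, 3*x^2, 0)

For a 0-form f, d f = (∂f/∂x) dx + (∂f/∂y) dy + (∂f/∂z) dz. The components of the vector representation are exactly the entries of grad f in Cartesian coordinates:
  ∂f/∂x = 6*x*y
  ∂f/∂y = 3*x^2
  ∂f/∂z = 0.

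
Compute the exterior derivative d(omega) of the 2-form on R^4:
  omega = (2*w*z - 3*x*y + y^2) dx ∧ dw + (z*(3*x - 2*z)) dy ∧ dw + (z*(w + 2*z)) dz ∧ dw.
d(omega) = (3*x - 2*y + 3*z) dx ∧ dy ∧ dw + (-2*w) dx ∧ dz ∧ dw + (-3*x + 4*z) dy ∧ dz ∧ dw

For a 2-form omega = sum_{i<j} g_{ij} dx_i ∧ dx_j, the exterior derivative is
  d(omega) = sum_{i<j} d(g_{ij}) ∧ dx_i ∧ dx_j = sum_{i<j, k} (∂g_{ij}/∂x_k) dx_k ∧ dx_i ∧ dx_j.
Expand each term, using dx_k ∧ dx_i ∧ dx_j = sgn(permutation) dx_{(a)} ∧ dx_{(b)} ∧ dx_{(c)} with (a < b < c) sorted:
  d(2*w*z - 3*x*y + y^2) includes (∂/∂y)(2*w*z - 3*x*y + y^2) dy = (-3*x + 2*y) dy, which multiplied by dx ∧ dw gives (3*x - 2*y) dx ∧ dy ∧ dw
  d(2*w*z - 3*x*y + y^2) includes (∂/∂z)(2*w*z - 3*x*y + y^2) dz = (2*w) dz, which multiplied by dx ∧ dw gives (-2*w) dx ∧ dz ∧ dw
  d(z*(3*x - 2*z)) includes (∂/∂x)(z*(3*x - 2*z)) dx = (3*z) dx, which multiplied by dy ∧ dw gives (3*z) dx ∧ dy ∧ dw
  d(z*(3*x - 2*z)) includes (∂/∂z)(z*(3*x - 2*z)) dz = (3*x - 4*z) dz, which multiplied by dy ∧ dw gives (-3*x + 4*z) dy ∧ dz ∧ dw
Collecting like 3-forms: d(omega) = (3*x - 2*y + 3*z) dx ∧ dy ∧ dw + (-2*w) dx ∧ dz ∧ dw + (-3*x + 4*z) dy ∧ dz ∧ dw.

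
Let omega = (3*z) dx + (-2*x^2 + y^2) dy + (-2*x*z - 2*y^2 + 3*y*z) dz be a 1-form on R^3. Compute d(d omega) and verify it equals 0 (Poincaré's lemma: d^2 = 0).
d(d omega) = 0

Step 1: d omega = sum_{i<j} (∂f_j/∂x_i - ∂f_i/∂x_j) dx_i ∧ dx_j:
  coeff of dx ∧ dy: -4*x
  coeff of dx ∧ dz: -2*z - 3
  coeff of dy ∧ dz: -4*y + 3*z
Step 2: Apply d again to each 2-form coefficient. The only possible 3-form in R^3 is dx ∧ dy ∧ dz, with coefficient
  ∂(coeff of dy∧dz)/∂x - ∂(coeff of dx∧dz)/∂y + ∂(coeff of dx∧dy)/∂z
  = ∂/∂x (-4*y + 3*z) - ∂/∂y (-2*z - 3) + ∂/∂z (-4*x).
Each of these terms simplifies to sums of mixed partials that cancel in pairs. The result is 0 (by equality of mixed partials for smooth functions — Schwarz / Clairaut).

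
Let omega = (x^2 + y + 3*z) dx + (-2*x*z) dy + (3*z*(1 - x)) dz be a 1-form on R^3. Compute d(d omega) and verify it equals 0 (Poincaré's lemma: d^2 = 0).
d(d omega) = 0

Step 1: d omega = sum_{i<j} (∂f_j/∂x_i - ∂f_i/∂x_j) dx_i ∧ dx_j:
  coeff of dx ∧ dy: -2*z - 1
  coeff of dx ∧ dz: -3*z - 3
  coeff of dy ∧ dz: 2*x
Step 2: Apply d again to each 2-form coefficient. The only possible 3-form in R^3 is dx ∧ dy ∧ dz, with coefficient
  ∂(coeff of dy∧dz)/∂x - ∂(coeff of dx∧dz)/∂y + ∂(coeff of dx∧dy)/∂z
  = ∂/∂x (2*x) - ∂/∂y (-3*z - 3) + ∂/∂z (-2*z - 1).
Each of these terms simplifies to sums of mixed partials that cancel in pairs. The result is 0 (by equality of mixed partials for smooth functions — Schwarz / Clairaut).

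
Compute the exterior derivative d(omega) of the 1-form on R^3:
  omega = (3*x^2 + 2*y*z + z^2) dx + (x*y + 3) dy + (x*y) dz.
d(omega) = (y - 2*z) dx ∧ dy + (-y - 2*z) dx ∧ dz + (x) dy ∧ dz

For a 1-form omega = sum_i f_i dx_i, the exterior derivative is
  d(omega) = sum_{i < j} (∂f_j/∂x_i - ∂f_i/∂x_j) dx_i ∧ dx_j.
  coefficient of dx ∧ dy: ∂f_2/∂x - ∂f_1/∂y = ∂(x*y + 3)/∂x - ∂(3*x^2 + 2*y*z + z^2)/∂y = y - 2*z
  coefficient of dx ∧ dz: ∂f_3/∂x - ∂f_1/∂z = ∂(x*y)/∂x - ∂(3*x^2 + 2*y*z + z^2)/∂z = -y - 2*z
  coefficient of dy ∧ dz: ∂f_3/∂y - ∂f_2/∂z = ∂(x*y)/∂y - ∂(x*y + 3)/∂z = x
Assembling: d(omega) = (y - 2*z) dx ∧ dy + (-y - 2*z) dx ∧ dz + (x) dy ∧ dz.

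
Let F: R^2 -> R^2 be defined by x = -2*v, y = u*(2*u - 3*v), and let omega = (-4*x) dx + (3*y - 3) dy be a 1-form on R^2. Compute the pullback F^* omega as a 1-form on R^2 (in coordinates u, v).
F^* omega = (24*u^3 - 54*u^2*v + 27*u*v^2 - 12*u + 9*v) du + (-18*u^3 + 27*u^2*v + 9*u - 16*v) dv

Using F^*(f dg) = (f ∘ F) d(g ∘ F), substitute each coordinate x_i by F_i(u, v) in f_i, and replace dx_i by d F_i = (∂F_i/∂u) du + (∂F_i/∂v) dv.
  For the x component: f_1(F) = 8*v; d F_1 = (0) du + (-2) dv
  For the y component: f_2(F) = 6*u^2 - 9*u*v - 3; d F_2 = (4*u - 3*v) du + (-3*u) dv
Combining and collecting du, dv coefficients:
  coeff of du: 24*u^3 - 54*u^2*v + 27*u*v^2 - 12*u + 9*v
  coeff of dv: -18*u^3 + 27*u^2*v + 9*u - 16*v
F^* omega = (24*u^3 - 54*u^2*v + 27*u*v^2 - 12*u + 9*v) du + (-18*u^3 + 27*u^2*v + 9*u - 16*v) dv.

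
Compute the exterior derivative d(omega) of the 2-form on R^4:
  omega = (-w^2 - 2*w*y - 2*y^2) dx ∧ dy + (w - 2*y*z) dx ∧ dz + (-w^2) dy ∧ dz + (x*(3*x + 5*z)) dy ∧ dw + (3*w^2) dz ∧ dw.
d(omega) = (-2*w + 6*x - 2*y + 5*z) dx ∧ dy ∧ dw + (2*z) dx ∧ dy ∧ dz + (1) dx ∧ dz ∧ dw + (-2*w - 5*x) dy ∧ dz ∧ dw

For a 2-form omega = sum_{i<j} g_{ij} dx_i ∧ dx_j, the exterior derivative is
  d(omega) = sum_{i<j} d(g_{ij}) ∧ dx_i ∧ dx_j = sum_{i<j, k} (∂g_{ij}/∂x_k) dx_k ∧ dx_i ∧ dx_j.
Expand each term, using dx_k ∧ dx_i ∧ dx_j = sgn(permutation) dx_{(a)} ∧ dx_{(b)} ∧ dx_{(c)} with (a < b < c) sorted:
  d(-w^2 - 2*w*y - 2*y^2) includes (∂/∂w)(-w^2 - 2*w*y - 2*y^2) dw = (-2*w - 2*y) dw, which multiplied by dx ∧ dy gives (-2*w - 2*y) dx ∧ dy ∧ dw
  d(w - 2*y*z) includes (∂/∂y)(w - 2*y*z) dy = (-2*z) dy, which multiplied by dx ∧ dz gives (2*z) dx ∧ dy ∧ dz
  d(w - 2*y*z) includes (∂/∂w)(w - 2*y*z) dw = (1) dw, which multiplied by dx ∧ dz gives (1) dx ∧ dz ∧ dw
  d(-w^2) includes (∂/∂w)(-w^2) dw = (-2*w) dw, which multiplied by dy ∧ dz gives (-2*w) dy ∧ dz ∧ dw
  d(x*(3*x + 5*z)) includes (∂/∂x)(x*(3*x + 5*z)) dx = (6*x + 5*z) dx, which multiplied by dy ∧ dw gives (6*x + 5*z) dx ∧ dy ∧ dw
  d(x*(3*x + 5*z)) includes (∂/∂z)(x*(3*x + 5*z)) dz = (5*x) dz, which multiplied by dy ∧ dw gives (-5*x) dy ∧ dz ∧ dw
Collecting like 3-forms: d(omega) = (-2*w + 6*x - 2*y + 5*z) dx ∧ dy ∧ dw + (2*z) dx ∧ dy ∧ dz + (1) dx ∧ dz ∧ dw + (-2*w - 5*x) dy ∧ dz ∧ dw.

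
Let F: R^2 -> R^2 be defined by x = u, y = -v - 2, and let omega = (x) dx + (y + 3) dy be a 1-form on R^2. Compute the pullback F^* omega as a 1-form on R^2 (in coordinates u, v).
F^* omega = (u) du + (v - 1) dv

Using F^*(f dg) = (f ∘ F) d(g ∘ F), substitute each coordinate x_i by F_i(u, v) in f_i, and replace dx_i by d F_i = (∂F_i/∂u) du + (∂F_i/∂v) dv.
  For the x component: f_1(F) = u; d F_1 = (1) du + (0) dv
  For the y component: f_2(F) = 1 - v; d F_2 = (0) du + (-1) dv
Combining and collecting du, dv coefficients:
  coeff of du: u
  coeff of dv: v - 1
F^* omega = (u) du + (v - 1) dv.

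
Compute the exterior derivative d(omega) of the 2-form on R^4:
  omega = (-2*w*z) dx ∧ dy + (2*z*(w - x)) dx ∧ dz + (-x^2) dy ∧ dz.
d(omega) = (-2*w - 2*x) dx ∧ dy ∧ dz + (-2*z) dx ∧ dy ∧ dw + (2*z) dx ∧ dz ∧ dw

For a 2-form omega = sum_{i<j} g_{ij} dx_i ∧ dx_j, the exterior derivative is
  d(omega) = sum_{i<j} d(g_{ij}) ∧ dx_i ∧ dx_j = sum_{i<j, k} (∂g_{ij}/∂x_k) dx_k ∧ dx_i ∧ dx_j.
Expand each term, using dx_k ∧ dx_i ∧ dx_j = sgn(permutation) dx_{(a)} ∧ dx_{(b)} ∧ dx_{(c)} with (a < b < c) sorted:
  d(-2*w*z) includes (∂/∂z)(-2*w*z) dz = (-2*w) dz, which multiplied by dx ∧ dy gives (-2*w) dx ∧ dy ∧ dz
  d(-2*w*z) includes (∂/∂w)(-2*w*z) dw = (-2*z) dw, which multiplied by dx ∧ dy gives (-2*z) dx ∧ dy ∧ dw
  d(2*z*(w - x)) includes (∂/∂w)(2*z*(w - x)) dw = (2*z) dw, which multiplied by dx ∧ dz gives (2*z) dx ∧ dz ∧ dw
  d(-x^2) includes (∂/∂x)(-x^2) dx = (-2*x) dx, which multiplied by dy ∧ dz gives (-2*x) dx ∧ dy ∧ dz
Collecting like 3-forms: d(omega) = (-2*w - 2*x) dx ∧ dy ∧ dz + (-2*z) dx ∧ dy ∧ dw + (2*z) dx ∧ dz ∧ dw.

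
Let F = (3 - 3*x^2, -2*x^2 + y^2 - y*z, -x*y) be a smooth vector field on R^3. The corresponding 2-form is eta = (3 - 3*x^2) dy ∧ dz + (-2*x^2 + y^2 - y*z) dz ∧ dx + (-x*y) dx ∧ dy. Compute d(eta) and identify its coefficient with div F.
d(eta) = (-6*x + 2*y - z) dx ∧ dy ∧ dz; div F = -6*x + 2*y - z

For a 2-form in R^3 of the form above, applying d gives a 3-form with coefficient ∂P/∂x + ∂Q/∂y + ∂R/∂z:
  ∂P/∂x = -6*x
  ∂Q/∂y = 2*y - z
  ∂R/∂z = 0
Sum = -6*x + 2*y - z, which is exactly div F.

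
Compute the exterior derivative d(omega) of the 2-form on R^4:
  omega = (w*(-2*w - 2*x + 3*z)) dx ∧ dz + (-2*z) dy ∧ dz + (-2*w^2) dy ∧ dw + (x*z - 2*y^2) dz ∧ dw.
d(omega) = (-4*w - 2*x + 4*z) dx ∧ dz ∧ dw + (-4*y) dy ∧ dz ∧ dw

For a 2-form omega = sum_{i<j} g_{ij} dx_i ∧ dx_j, the exterior derivative is
  d(omega) = sum_{i<j} d(g_{ij}) ∧ dx_i ∧ dx_j = sum_{i<j, k} (∂g_{ij}/∂x_k) dx_k ∧ dx_i ∧ dx_j.
Expand each term, using dx_k ∧ dx_i ∧ dx_j = sgn(permutation) dx_{(a)} ∧ dx_{(b)} ∧ dx_{(c)} with (a < b < c) sorted:
  d(w*(-2*w - 2*x + 3*z)) includes (∂/∂w)(w*(-2*w - 2*x + 3*z)) dw = (-4*w - 2*x + 3*z) dw, which multiplied by dx ∧ dz gives (-4*w - 2*x + 3*z) dx ∧ dz ∧ dw
  d(x*z - 2*y^2) includes (∂/∂x)(x*z - 2*y^2) dx = (z) dx, which multiplied by dz ∧ dw gives (z) dx ∧ dz ∧ dw
  d(x*z - 2*y^2) includes (∂/∂y)(x*z - 2*y^2) dy = (-4*y) dy, which multiplied by dz ∧ dw gives (-4*y) dy ∧ dz ∧ dw
Collecting like 3-forms: d(omega) = (-4*w - 2*x + 4*z) dx ∧ dz ∧ dw + (-4*y) dy ∧ dz ∧ dw.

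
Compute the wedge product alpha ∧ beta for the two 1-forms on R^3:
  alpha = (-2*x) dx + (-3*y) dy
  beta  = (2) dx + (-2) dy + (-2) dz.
alpha ∧ beta = (4*x + 6*y) dx ∧ dy + (4*x) dx ∧ dz + (6*y) dy ∧ dz

Distribute the wedge, using dx_i ∧ dx_j = -dx_j ∧ dx_i and dx_i ∧ dx_i = 0. For each pair (i, j) with i < j, the coefficient of dx_i ∧ dx_j in alpha ∧ beta is (alpha_i * beta_j - alpha_j * beta_i). Collecting: alpha ∧ beta = (4*x + 6*y) dx ∧ dy + (4*x) dx ∧ dz + (6*y) dy ∧ dz.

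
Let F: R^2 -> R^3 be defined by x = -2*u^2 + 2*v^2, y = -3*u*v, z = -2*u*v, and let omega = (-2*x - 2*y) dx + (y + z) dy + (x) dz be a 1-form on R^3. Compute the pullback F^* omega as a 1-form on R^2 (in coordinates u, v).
F^* omega = (-16*u^3 - 20*u^2*v + 31*u*v^2 - 4*v^3) du + (4*u^3 + 31*u^2*v + 20*u*v^2 - 16*v^3) dv

Using F^*(f dg) = (f ∘ F) d(g ∘ F), substitute each coordinate x_i by F_i(u, v) in f_i, and replace dx_i by d F_i = (∂F_i/∂u) du + (∂F_i/∂v) dv.
  For the x component: f_1(F) = 4*u^2 + 6*u*v - 4*v^2; d F_1 = (-4*u) du + (4*v) dv
  For the y component: f_2(F) = -5*u*v; d F_2 = (-3*v) du + (-3*u) dv
  For the z component: f_3(F) = -2*u^2 + 2*v^2; d F_3 = (-2*v) du + (-2*u) dv
Combining and collecting du, dv coefficients:
  coeff of du: -16*u^3 - 20*u^2*v + 31*u*v^2 - 4*v^3
  coeff of dv: 4*u^3 + 31*u^2*v + 20*u*v^2 - 16*v^3
F^* omega = (-16*u^3 - 20*u^2*v + 31*u*v^2 - 4*v^3) du + (4*u^3 + 31*u^2*v + 20*u*v^2 - 16*v^3) dv.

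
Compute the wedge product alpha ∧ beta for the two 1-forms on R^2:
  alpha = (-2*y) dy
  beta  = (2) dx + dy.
alpha ∧ beta = (4*y) dx ∧ dy

Distribute the wedge, using dx_i ∧ dx_j = -dx_j ∧ dx_i and dx_i ∧ dx_i = 0. For each pair (i, j) with i < j, the coefficient of dx_i ∧ dx_j in alpha ∧ beta is (alpha_i * beta_j - alpha_j * beta_i). Collecting: alpha ∧ beta = (4*y) dx ∧ dy.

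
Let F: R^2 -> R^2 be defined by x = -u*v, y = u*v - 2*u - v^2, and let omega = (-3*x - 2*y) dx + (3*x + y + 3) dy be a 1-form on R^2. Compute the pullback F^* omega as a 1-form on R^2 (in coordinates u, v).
F^* omega = (-3*u*v^2 - 2*u*v + 4*u - 3*v^3 + 2*v^2 + 3*v - 6) du + (-3*u^2*v - 6*u^2 + u*v^2 + 4*u*v + 3*u + 2*v^3 - 6*v) dv

Using F^*(f dg) = (f ∘ F) d(g ∘ F), substitute each coordinate x_i by F_i(u, v) in f_i, and replace dx_i by d F_i = (∂F_i/∂u) du + (∂F_i/∂v) dv.
  For the x component: f_1(F) = u*v + 4*u + 2*v^2; d F_1 = (-v) du + (-u) dv
  For the y component: f_2(F) = -2*u*v - 2*u - v^2 + 3; d F_2 = (v - 2) du + (u - 2*v) dv
Combining and collecting du, dv coefficients:
  coeff of du: -3*u*v^2 - 2*u*v + 4*u - 3*v^3 + 2*v^2 + 3*v - 6
  coeff of dv: -3*u^2*v - 6*u^2 + u*v^2 + 4*u*v + 3*u + 2*v^3 - 6*v
F^* omega = (-3*u*v^2 - 2*u*v + 4*u - 3*v^3 + 2*v^2 + 3*v - 6) du + (-3*u^2*v - 6*u^2 + u*v^2 + 4*u*v + 3*u + 2*v^3 - 6*v) dv.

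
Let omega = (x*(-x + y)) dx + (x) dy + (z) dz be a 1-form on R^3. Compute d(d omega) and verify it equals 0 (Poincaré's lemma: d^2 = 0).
d(d omega) = 0

Step 1: d omega = sum_{i<j} (∂f_j/∂x_i - ∂f_i/∂x_j) dx_i ∧ dx_j:
  coeff of dx ∧ dy: 1 - x
  coeff of dx ∧ dz: 0
  coeff of dy ∧ dz: 0
Step 2: Apply d again to each 2-form coefficient. The only possible 3-form in R^3 is dx ∧ dy ∧ dz, with coefficient
  ∂(coeff of dy∧dz)/∂x - ∂(coeff of dx∧dz)/∂y + ∂(coeff of dx∧dy)/∂z
  = ∂/∂x (0) - ∂/∂y (0) + ∂/∂z (1 - x).
Each of these terms simplifies to sums of mixed partials that cancel in pairs. The result is 0 (by equality of mixed partials for smooth functions — Schwarz / Clairaut).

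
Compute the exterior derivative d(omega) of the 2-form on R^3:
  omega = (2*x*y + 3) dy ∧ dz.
d(omega) = (2*y) dx ∧ dy ∧ dz

For a 2-form omega = sum_{i<j} g_{ij} dx_i ∧ dx_j, the exterior derivative is
  d(omega) = sum_{i<j} d(g_{ij}) ∧ dx_i ∧ dx_j = sum_{i<j, k} (∂g_{ij}/∂x_k) dx_k ∧ dx_i ∧ dx_j.
Expand each term, using dx_k ∧ dx_i ∧ dx_j = sgn(permutation) dx_{(a)} ∧ dx_{(b)} ∧ dx_{(c)} with (a < b < c) sorted:
  d(2*x*y + 3) includes (∂/∂x)(2*x*y + 3) dx = (2*y) dx, which multiplied by dy ∧ dz gives (2*y) dx ∧ dy ∧ dz
Collecting like 3-forms: d(omega) = (2*y) dx ∧ dy ∧ dz.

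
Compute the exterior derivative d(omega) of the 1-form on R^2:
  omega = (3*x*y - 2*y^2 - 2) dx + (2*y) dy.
d(omega) = (-3*x + 4*y) dx ∧ dy

For a 1-form omega = sum_i f_i dx_i, the exterior derivative is
  d(omega) = sum_{i < j} (∂f_j/∂x_i - ∂f_i/∂x_j) dx_i ∧ dx_j.
  coefficient of dx ∧ dy: ∂f_2/∂x - ∂f_1/∂y = ∂(2*y)/∂x - ∂(3*x*y - 2*y^2 - 2)/∂y = -3*x + 4*y
Assembling: d(omega) = (-3*x + 4*y) dx ∧ dy.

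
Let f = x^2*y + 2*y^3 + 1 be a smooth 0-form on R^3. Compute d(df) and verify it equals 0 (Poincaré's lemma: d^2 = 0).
d(df) = 0

Step 1: df = sum_i (∂f/∂x_i) dx_i = (2*x*y) dx + (x^2 + 6*y^2) dy + (0) dz.
Step 2: Apply d again. Using the 1-form formula, the coefficient of dx ∧ dy in d(df) is ∂^2 f/∂x ∂y - ∂^2 f/∂y ∂x = (2*x) - (2*x) = 0 (equality of mixed partials for smooth f).
Similarly for dx ∧ dz and dy ∧ dz — all coefficients vanish. So d(df) = 0.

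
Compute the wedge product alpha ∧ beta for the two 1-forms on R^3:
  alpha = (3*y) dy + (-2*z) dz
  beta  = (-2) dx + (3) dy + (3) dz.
alpha ∧ beta = (6*y) dx ∧ dy + (9*y + 6*z) dy ∧ dz + (-4*z) dx ∧ dz

Distribute the wedge, using dx_i ∧ dx_j = -dx_j ∧ dx_i and dx_i ∧ dx_i = 0. For each pair (i, j) with i < j, the coefficient of dx_i ∧ dx_j in alpha ∧ beta is (alpha_i * beta_j - alpha_j * beta_i). Collecting: alpha ∧ beta = (6*y) dx ∧ dy + (9*y + 6*z) dy ∧ dz + (-4*z) dx ∧ dz.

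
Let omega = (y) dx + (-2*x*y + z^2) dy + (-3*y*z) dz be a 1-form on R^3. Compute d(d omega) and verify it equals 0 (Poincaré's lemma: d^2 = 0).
d(d omega) = 0

Step 1: d omega = sum_{i<j} (∂f_j/∂x_i - ∂f_i/∂x_j) dx_i ∧ dx_j:
  coeff of dx ∧ dy: -2*y - 1
  coeff of dx ∧ dz: 0
  coeff of dy ∧ dz: -5*z
Step 2: Apply d again to each 2-form coefficient. The only possible 3-form in R^3 is dx ∧ dy ∧ dz, with coefficient
  ∂(coeff of dy∧dz)/∂x - ∂(coeff of dx∧dz)/∂y + ∂(coeff of dx∧dy)/∂z
  = ∂/∂x (-5*z) - ∂/∂y (0) + ∂/∂z (-2*y - 1).
Each of these terms simplifies to sums of mixed partials that cancel in pairs. The result is 0 (by equality of mixed partials for smooth functions — Schwarz / Clairaut).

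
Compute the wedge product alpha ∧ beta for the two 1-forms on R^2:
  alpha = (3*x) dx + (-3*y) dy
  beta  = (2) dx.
alpha ∧ beta = (6*y) dx ∧ dy

Distribute the wedge, using dx_i ∧ dx_j = -dx_j ∧ dx_i and dx_i ∧ dx_i = 0. For each pair (i, j) with i < j, the coefficient of dx_i ∧ dx_j in alpha ∧ beta is (alpha_i * beta_j - alpha_j * beta_i). Collecting: alpha ∧ beta = (6*y) dx ∧ dy.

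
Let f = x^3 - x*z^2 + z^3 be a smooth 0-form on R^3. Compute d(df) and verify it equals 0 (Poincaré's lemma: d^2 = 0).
d(df) = 0

Step 1: df = sum_i (∂f/∂x_i) dx_i = (3*x^2 - z^2) dx + (0) dy + (z*(-2*x + 3*z)) dz.
Step 2: Apply d again. Using the 1-form formula, the coefficient of dx ∧ dy in d(df) is ∂^2 f/∂x ∂y - ∂^2 f/∂y ∂x = (0) - (0) = 0 (equality of mixed partials for smooth f).
Similarly for dx ∧ dz and dy ∧ dz — all coefficients vanish. So d(df) = 0.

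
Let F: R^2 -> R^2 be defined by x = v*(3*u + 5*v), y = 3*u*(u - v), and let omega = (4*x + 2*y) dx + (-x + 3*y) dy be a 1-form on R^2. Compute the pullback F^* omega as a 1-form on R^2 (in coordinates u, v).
F^* omega = (54*u^3 - 81*u^2*v + 24*u*v^2 + 75*v^3) du + (-9*u^3 + 114*u^2*v + 135*u*v^2 + 200*v^3) dv

Using F^*(f dg) = (f ∘ F) d(g ∘ F), substitute each coordinate x_i by F_i(u, v) in f_i, and replace dx_i by d F_i = (∂F_i/∂u) du + (∂F_i/∂v) dv.
  For the x component: f_1(F) = 6*u^2 + 6*u*v + 20*v^2; d F_1 = (3*v) du + (3*u + 10*v) dv
  For the y component: f_2(F) = 9*u^2 - 12*u*v - 5*v^2; d F_2 = (6*u - 3*v) du + (-3*u) dv
Combining and collecting du, dv coefficients:
  coeff of du: 54*u^3 - 81*u^2*v + 24*u*v^2 + 75*v^3
  coeff of dv: -9*u^3 + 114*u^2*v + 135*u*v^2 + 200*v^3
F^* omega = (54*u^3 - 81*u^2*v + 24*u*v^2 + 75*v^3) du + (-9*u^3 + 114*u^2*v + 135*u*v^2 + 200*v^3) dv.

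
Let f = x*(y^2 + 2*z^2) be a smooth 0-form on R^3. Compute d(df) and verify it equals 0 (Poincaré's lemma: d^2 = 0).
d(df) = 0

Step 1: df = sum_i (∂f/∂x_i) dx_i = (y^2 + 2*z^2) dx + (2*x*y) dy + (4*x*z) dz.
Step 2: Apply d again. Using the 1-form formula, the coefficient of dx ∧ dy in d(df) is ∂^2 f/∂x ∂y - ∂^2 f/∂y ∂x = (2*y) - (2*y) = 0 (equality of mixed partials for smooth f).
Similarly for dx ∧ dz and dy ∧ dz — all coefficients vanish. So d(df) = 0.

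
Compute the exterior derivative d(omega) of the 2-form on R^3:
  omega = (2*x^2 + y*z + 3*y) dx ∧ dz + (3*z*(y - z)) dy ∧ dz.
d(omega) = (-z - 3) dx ∧ dy ∧ dz

For a 2-form omega = sum_{i<j} g_{ij} dx_i ∧ dx_j, the exterior derivative is
  d(omega) = sum_{i<j} d(g_{ij}) ∧ dx_i ∧ dx_j = sum_{i<j, k} (∂g_{ij}/∂x_k) dx_k ∧ dx_i ∧ dx_j.
Expand each term, using dx_k ∧ dx_i ∧ dx_j = sgn(permutation) dx_{(a)} ∧ dx_{(b)} ∧ dx_{(c)} with (a < b < c) sorted:
  d(2*x^2 + y*z + 3*y) includes (∂/∂y)(2*x^2 + y*z + 3*y) dy = (z + 3) dy, which multiplied by dx ∧ dz gives (-z - 3) dx ∧ dy ∧ dz
Collecting like 3-forms: d(omega) = (-z - 3) dx ∧ dy ∧ dz.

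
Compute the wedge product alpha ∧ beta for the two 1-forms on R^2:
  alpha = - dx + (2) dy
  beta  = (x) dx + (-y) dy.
alpha ∧ beta = (-2*x + y) dx ∧ dy

Distribute the wedge, using dx_i ∧ dx_j = -dx_j ∧ dx_i and dx_i ∧ dx_i = 0. For each pair (i, j) with i < j, the coefficient of dx_i ∧ dx_j in alpha ∧ beta is (alpha_i * beta_j - alpha_j * beta_i). Collecting: alpha ∧ beta = (-2*x + y) dx ∧ dy.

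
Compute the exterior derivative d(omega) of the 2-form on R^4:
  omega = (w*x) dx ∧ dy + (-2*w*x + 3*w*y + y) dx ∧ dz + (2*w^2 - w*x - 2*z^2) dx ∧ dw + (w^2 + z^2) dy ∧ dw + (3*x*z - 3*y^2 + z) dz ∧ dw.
d(omega) = (x) dx ∧ dy ∧ dw + (-3*w - 1) dx ∧ dy ∧ dz + (-2*x + 3*y + 7*z) dx ∧ dz ∧ dw + (-6*y - 2*z) dy ∧ dz ∧ dw

For a 2-form omega = sum_{i<j} g_{ij} dx_i ∧ dx_j, the exterior derivative is
  d(omega) = sum_{i<j} d(g_{ij}) ∧ dx_i ∧ dx_j = sum_{i<j, k} (∂g_{ij}/∂x_k) dx_k ∧ dx_i ∧ dx_j.
Expand each term, using dx_k ∧ dx_i ∧ dx_j = sgn(permutation) dx_{(a)} ∧ dx_{(b)} ∧ dx_{(c)} with (a < b < c) sorted:
  d(w*x) includes (∂/∂w)(w*x) dw = (x) dw, which multiplied by dx ∧ dy gives (x) dx ∧ dy ∧ dw
  d(-2*w*x + 3*w*y + y) includes (∂/∂y)(-2*w*x + 3*w*y + y) dy = (3*w + 1) dy, which multiplied by dx ∧ dz gives (-3*w - 1) dx ∧ dy ∧ dz
  d(-2*w*x + 3*w*y + y) includes (∂/∂w)(-2*w*x + 3*w*y + y) dw = (-2*x + 3*y) dw, which multiplied by dx ∧ dz gives (-2*x + 3*y) dx ∧ dz ∧ dw
  d(2*w^2 - w*x - 2*z^2) includes (∂/∂z)(2*w^2 - w*x - 2*z^2) dz = (-4*z) dz, which multiplied by dx ∧ dw gives (4*z) dx ∧ dz ∧ dw
  d(w^2 + z^2) includes (∂/∂z)(w^2 + z^2) dz = (2*z) dz, which multiplied by dy ∧ dw gives (-2*z) dy ∧ dz ∧ dw
  d(3*x*z - 3*y^2 + z) includes (∂/∂x)(3*x*z - 3*y^2 + z) dx = (3*z) dx, which multiplied by dz ∧ dw gives (3*z) dx ∧ dz ∧ dw
  d(3*x*z - 3*y^2 + z) includes (∂/∂y)(3*x*z - 3*y^2 + z) dy = (-6*y) dy, which multiplied by dz ∧ dw gives (-6*y) dy ∧ dz ∧ dw
Collecting like 3-forms: d(omega) = (x) dx ∧ dy ∧ dw + (-3*w - 1) dx ∧ dy ∧ dz + (-2*x + 3*y + 7*z) dx ∧ dz ∧ dw + (-6*y - 2*z) dy ∧ dz ∧ dw.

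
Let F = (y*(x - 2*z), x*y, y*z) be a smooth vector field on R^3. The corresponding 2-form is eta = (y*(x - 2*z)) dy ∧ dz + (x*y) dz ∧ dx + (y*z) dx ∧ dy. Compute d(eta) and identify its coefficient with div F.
d(eta) = (x + 2*y) dx ∧ dy ∧ dz; div F = x + 2*y

For a 2-form in R^3 of the form above, applying d gives a 3-form with coefficient ∂P/∂x + ∂Q/∂y + ∂R/∂z:
  ∂P/∂x = y
  ∂Q/∂y = x
  ∂R/∂z = y
Sum = x + 2*y, which is exactly div F.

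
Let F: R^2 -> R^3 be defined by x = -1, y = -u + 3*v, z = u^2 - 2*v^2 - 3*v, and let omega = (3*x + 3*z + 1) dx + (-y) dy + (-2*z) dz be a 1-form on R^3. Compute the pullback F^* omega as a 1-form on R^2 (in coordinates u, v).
F^* omega = (-4*u^3 + 8*u*v^2 + 12*u*v - u + 3*v) du + (8*u^2*v + 6*u^2 + 3*u - 16*v^3 - 36*v^2 - 27*v) dv

Using F^*(f dg) = (f ∘ F) d(g ∘ F), substitute each coordinate x_i by F_i(u, v) in f_i, and replace dx_i by d F_i = (∂F_i/∂u) du + (∂F_i/∂v) dv.
  For the x component: f_1(F) = 3*u^2 - 6*v^2 - 9*v - 2; d F_1 = (0) du + (0) dv
  For the y component: f_2(F) = u - 3*v; d F_2 = (-1) du + (3) dv
  For the z component: f_3(F) = -2*u^2 + 4*v^2 + 6*v; d F_3 = (2*u) du + (-4*v - 3) dv
Combining and collecting du, dv coefficients:
  coeff of du: -4*u^3 + 8*u*v^2 + 12*u*v - u + 3*v
  coeff of dv: 8*u^2*v + 6*u^2 + 3*u - 16*v^3 - 36*v^2 - 27*v
F^* omega = (-4*u^3 + 8*u*v^2 + 12*u*v - u + 3*v) du + (8*u^2*v + 6*u^2 + 3*u - 16*v^3 - 36*v^2 - 27*v) dv.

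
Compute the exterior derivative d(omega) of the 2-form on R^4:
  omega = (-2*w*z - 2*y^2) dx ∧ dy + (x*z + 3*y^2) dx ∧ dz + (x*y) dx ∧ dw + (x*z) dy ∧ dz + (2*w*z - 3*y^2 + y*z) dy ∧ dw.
d(omega) = (-2*w - 6*y + z) dx ∧ dy ∧ dz + (-x - 2*z) dx ∧ dy ∧ dw + (-2*w - y) dy ∧ dz ∧ dw

For a 2-form omega = sum_{i<j} g_{ij} dx_i ∧ dx_j, the exterior derivative is
  d(omega) = sum_{i<j} d(g_{ij}) ∧ dx_i ∧ dx_j = sum_{i<j, k} (∂g_{ij}/∂x_k) dx_k ∧ dx_i ∧ dx_j.
Expand each term, using dx_k ∧ dx_i ∧ dx_j = sgn(permutation) dx_{(a)} ∧ dx_{(b)} ∧ dx_{(c)} with (a < b < c) sorted:
  d(-2*w*z - 2*y^2) includes (∂/∂z)(-2*w*z - 2*y^2) dz = (-2*w) dz, which multiplied by dx ∧ dy gives (-2*w) dx ∧ dy ∧ dz
  d(-2*w*z - 2*y^2) includes (∂/∂w)(-2*w*z - 2*y^2) dw = (-2*z) dw, which multiplied by dx ∧ dy gives (-2*z) dx ∧ dy ∧ dw
  d(x*z + 3*y^2) includes (∂/∂y)(x*z + 3*y^2) dy = (6*y) dy, which multiplied by dx ∧ dz gives (-6*y) dx ∧ dy ∧ dz
  d(x*y) includes (∂/∂y)(x*y) dy = (x) dy, which multiplied by dx ∧ dw gives (-x) dx ∧ dy ∧ dw
  d(x*z) includes (∂/∂x)(x*z) dx = (z) dx, which multiplied by dy ∧ dz gives (z) dx ∧ dy ∧ dz
  d(2*w*z - 3*y^2 + y*z) includes (∂/∂z)(2*w*z - 3*y^2 + y*z) dz = (2*w + y) dz, which multiplied by dy ∧ dw gives (-2*w - y) dy ∧ dz ∧ dw
Collecting like 3-forms: d(omega) = (-2*w - 6*y + z) dx ∧ dy ∧ dz + (-x - 2*z) dx ∧ dy ∧ dw + (-2*w - y) dy ∧ dz ∧ dw.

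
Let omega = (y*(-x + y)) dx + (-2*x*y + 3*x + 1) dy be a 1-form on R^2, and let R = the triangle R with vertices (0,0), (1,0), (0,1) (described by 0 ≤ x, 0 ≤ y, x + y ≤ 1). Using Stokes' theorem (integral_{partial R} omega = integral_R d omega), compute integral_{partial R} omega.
integral_(partial R) omega = 1

Stokes: integral_partial_R omega = integral_R d omega with d omega = (∂Q/∂x - ∂P/∂y) dx ∧ dy.
  ∂Q/∂x = 3 - 2*y
  ∂P/∂y = -x + 2*y
  integrand = ∂Q/∂x - ∂P/∂y = x - 4*y + 3.
Integrating over R: integral_0^1 integral_0^{1-x} (x - 4*y + 3) dy dx = 1.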